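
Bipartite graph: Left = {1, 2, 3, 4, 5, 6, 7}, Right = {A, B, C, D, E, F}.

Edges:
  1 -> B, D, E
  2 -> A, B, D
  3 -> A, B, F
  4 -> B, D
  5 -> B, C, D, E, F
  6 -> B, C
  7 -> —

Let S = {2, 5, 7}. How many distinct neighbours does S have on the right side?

The union of neighbours of {2, 5, 7} is {A, B, C, D, E, F}, which has 6 elements.
Since |N(S)| = 6 ≥ |S| = 3, Hall's condition holds for this subset.

6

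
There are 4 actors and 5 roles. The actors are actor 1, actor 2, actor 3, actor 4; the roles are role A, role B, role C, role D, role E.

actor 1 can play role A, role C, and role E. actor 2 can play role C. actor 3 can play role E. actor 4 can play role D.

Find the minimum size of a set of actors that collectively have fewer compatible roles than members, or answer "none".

A matching saturating every actor exists, for instance actor 1→role A, actor 2→role C, actor 3→role E, actor 4→role D.
By Hall's marriage theorem, this means |N(S)| ≥ |S| for every subset S, so no violating subset exists.

none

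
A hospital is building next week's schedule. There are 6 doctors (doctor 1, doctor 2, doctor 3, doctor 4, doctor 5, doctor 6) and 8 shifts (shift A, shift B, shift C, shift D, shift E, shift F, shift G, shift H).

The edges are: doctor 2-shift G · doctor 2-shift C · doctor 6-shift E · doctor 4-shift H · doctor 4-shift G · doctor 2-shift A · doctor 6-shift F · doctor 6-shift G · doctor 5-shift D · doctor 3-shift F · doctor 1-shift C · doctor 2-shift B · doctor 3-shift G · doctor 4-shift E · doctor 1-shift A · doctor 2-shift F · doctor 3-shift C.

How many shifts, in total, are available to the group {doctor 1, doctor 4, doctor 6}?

The union of neighbours of {doctor 1, doctor 4, doctor 6} is {shift A, shift C, shift E, shift F, shift G, shift H}, which has 6 elements.
Since |N(S)| = 6 ≥ |S| = 3, Hall's condition holds for this subset.

6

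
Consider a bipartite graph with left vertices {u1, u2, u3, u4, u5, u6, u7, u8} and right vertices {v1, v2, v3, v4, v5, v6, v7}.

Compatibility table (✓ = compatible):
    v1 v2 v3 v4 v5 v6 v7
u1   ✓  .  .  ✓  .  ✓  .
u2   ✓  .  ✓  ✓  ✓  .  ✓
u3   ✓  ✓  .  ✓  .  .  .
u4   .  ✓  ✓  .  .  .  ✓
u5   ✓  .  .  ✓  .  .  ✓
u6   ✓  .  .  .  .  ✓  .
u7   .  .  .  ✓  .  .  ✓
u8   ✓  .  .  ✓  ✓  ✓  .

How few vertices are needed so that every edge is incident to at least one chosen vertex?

7

A maximum matching has 7 edges (e.g. u1–v1, u2–v5, u3–v2, u4–v3, u5–v4, u6–v6, u7–v7).
By König's theorem the minimum vertex cover has the same size. One such cover is {v1, v2, v3, v4, v5, v6, v7}.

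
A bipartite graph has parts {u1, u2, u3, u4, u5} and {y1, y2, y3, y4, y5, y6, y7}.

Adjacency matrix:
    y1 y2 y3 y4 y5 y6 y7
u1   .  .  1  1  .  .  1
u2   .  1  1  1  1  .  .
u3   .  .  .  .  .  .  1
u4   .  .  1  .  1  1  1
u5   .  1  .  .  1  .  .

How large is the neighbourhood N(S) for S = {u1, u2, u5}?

5

The union of neighbours of {u1, u2, u5} is {y2, y3, y4, y5, y7}, which has 5 elements.
Since |N(S)| = 5 ≥ |S| = 3, Hall's condition holds for this subset.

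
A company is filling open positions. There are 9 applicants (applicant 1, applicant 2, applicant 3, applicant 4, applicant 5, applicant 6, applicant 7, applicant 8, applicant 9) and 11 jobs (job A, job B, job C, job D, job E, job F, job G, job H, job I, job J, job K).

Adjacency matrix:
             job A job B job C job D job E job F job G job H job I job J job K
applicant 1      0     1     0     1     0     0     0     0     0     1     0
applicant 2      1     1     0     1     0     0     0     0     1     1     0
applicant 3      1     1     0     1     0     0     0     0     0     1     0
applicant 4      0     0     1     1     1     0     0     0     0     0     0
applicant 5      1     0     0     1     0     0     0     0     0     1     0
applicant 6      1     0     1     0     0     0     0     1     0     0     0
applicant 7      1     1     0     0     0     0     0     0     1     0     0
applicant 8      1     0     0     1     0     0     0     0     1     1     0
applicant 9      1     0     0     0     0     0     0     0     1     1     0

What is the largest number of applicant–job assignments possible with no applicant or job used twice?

7

For example, pair applicant 1-job B, applicant 2-job I, applicant 3-job D, applicant 4-job E, applicant 5-job J, applicant 6-job H, applicant 7-job A.
The set {applicant 1, applicant 2, applicant 3, applicant 5, applicant 7, applicant 8, applicant 9} has only 5 neighbours ({job A, job B, job D, job I, job J}), so by Hall's theorem at most 7 of the 9 applicants can be matched.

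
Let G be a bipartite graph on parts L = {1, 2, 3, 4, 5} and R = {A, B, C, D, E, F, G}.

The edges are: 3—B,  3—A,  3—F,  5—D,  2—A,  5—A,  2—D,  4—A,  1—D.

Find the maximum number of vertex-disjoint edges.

3

One maximum matching: 1→D, 2→A, 3→B.
The set {1, 2, 4, 5} has only 2 neighbours ({A, D}), so by Hall's theorem at most 3 of the 5 left vertices can be matched.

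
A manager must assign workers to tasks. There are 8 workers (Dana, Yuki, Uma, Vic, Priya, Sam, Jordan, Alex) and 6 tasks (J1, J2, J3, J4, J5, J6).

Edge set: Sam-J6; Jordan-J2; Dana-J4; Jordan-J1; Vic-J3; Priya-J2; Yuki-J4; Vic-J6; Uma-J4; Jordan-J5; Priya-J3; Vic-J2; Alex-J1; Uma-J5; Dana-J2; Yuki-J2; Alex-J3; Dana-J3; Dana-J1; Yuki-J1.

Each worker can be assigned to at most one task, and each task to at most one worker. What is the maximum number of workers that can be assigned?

A valid assignment of size 6: Dana–J1, Yuki–J4, Uma–J5, Vic–J3, Priya–J2, Sam–J6.
The set {Dana, Yuki, Uma, Vic, Priya, Sam, Jordan, Alex} has only 6 neighbours ({J1, J2, J3, J4, J5, J6}), so by Hall's theorem at most 6 of the 8 workers can be matched.

6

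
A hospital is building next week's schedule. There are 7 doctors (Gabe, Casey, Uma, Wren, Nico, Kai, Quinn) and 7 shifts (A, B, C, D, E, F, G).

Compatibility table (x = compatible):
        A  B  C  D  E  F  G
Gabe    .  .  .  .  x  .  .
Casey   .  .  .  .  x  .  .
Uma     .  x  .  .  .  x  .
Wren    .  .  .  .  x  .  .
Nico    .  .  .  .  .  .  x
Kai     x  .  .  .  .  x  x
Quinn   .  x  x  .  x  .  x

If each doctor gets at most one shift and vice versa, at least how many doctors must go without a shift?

One maximum matching: Gabe-E, Uma-F, Nico-G, Kai-A, Quinn-B.
The set {Gabe, Casey, Wren} has only 1 neighbour ({E}), so by Hall's theorem at most 5 of the 7 doctors can be matched.
That matches 5 of the 7, leaving 2 unmatched; no matching can do better.

2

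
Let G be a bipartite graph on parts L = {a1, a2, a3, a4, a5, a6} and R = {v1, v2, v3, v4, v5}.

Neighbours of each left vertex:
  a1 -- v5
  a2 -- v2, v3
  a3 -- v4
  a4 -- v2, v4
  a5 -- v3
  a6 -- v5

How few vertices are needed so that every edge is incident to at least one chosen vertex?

4

{v2, v3, v4, v5} is a vertex cover of size 4: every edge has an endpoint in this set.
No smaller cover exists because a1–v5, a2–v3, a3–v4, a4–v2 is a matching of size 4, and a cover must include an endpoint of each of these disjoint edges (König's theorem).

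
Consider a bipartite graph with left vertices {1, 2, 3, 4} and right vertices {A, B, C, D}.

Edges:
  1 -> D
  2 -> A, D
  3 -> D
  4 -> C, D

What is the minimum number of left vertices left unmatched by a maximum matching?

1

A valid assignment of size 3: 1→D, 2→A, 4→C.
The set {1, 3} has only 1 neighbour ({D}), so by Hall's theorem at most 3 of the 4 left vertices can be matched.
That matches 3 of the 4, leaving 1 unmatched; no matching can do better.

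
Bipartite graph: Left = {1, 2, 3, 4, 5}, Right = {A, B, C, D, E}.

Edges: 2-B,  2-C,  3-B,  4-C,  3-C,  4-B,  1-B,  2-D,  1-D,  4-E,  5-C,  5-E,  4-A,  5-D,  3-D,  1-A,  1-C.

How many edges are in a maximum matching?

5

A valid assignment of size 5: 1-A, 2-D, 3-C, 4-B, 5-E.
This saturates every left vertex, so 5 is the maximum.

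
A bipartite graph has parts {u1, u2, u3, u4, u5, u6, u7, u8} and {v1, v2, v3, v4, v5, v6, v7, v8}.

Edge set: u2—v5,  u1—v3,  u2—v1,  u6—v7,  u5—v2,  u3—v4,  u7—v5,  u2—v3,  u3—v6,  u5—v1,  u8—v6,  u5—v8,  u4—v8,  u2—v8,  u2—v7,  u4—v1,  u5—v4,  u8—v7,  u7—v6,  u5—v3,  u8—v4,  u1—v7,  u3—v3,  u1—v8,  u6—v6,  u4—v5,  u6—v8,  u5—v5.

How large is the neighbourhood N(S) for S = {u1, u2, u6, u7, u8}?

The union of neighbours of {u1, u2, u6, u7, u8} is {v1, v3, v4, v5, v6, v7, v8}, which has 7 elements.
Since |N(S)| = 7 ≥ |S| = 5, Hall's condition holds for this subset.

7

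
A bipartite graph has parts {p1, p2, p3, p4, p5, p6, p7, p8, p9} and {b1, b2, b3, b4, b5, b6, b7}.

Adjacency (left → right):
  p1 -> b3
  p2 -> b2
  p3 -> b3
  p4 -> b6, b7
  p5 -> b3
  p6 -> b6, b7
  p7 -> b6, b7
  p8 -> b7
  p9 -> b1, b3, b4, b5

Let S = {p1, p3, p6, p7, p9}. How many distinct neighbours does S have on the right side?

The union of neighbours of {p1, p3, p6, p7, p9} is {b1, b3, b4, b5, b6, b7}, which has 6 elements.
Since |N(S)| = 6 ≥ |S| = 5, Hall's condition holds for this subset.

6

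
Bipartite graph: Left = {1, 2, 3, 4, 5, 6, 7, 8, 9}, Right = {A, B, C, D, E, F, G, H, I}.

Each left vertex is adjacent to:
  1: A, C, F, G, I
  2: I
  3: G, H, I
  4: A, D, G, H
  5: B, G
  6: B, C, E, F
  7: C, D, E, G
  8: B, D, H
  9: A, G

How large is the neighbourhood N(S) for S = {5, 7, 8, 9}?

The union of neighbours of {5, 7, 8, 9} is {A, B, C, D, E, G, H}, which has 7 elements.
Since |N(S)| = 7 ≥ |S| = 4, Hall's condition holds for this subset.

7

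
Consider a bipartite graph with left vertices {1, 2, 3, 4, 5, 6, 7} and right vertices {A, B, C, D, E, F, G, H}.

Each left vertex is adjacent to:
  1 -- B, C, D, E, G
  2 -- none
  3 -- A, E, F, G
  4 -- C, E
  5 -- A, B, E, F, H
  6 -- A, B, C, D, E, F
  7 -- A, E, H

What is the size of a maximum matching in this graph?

6

A valid assignment of size 6: 1-G, 3-F, 4-C, 5-A, 6-B, 7-E.
The set {2} has only 0 neighbours (∅), so by Hall's theorem at most 6 of the 7 left vertices can be matched.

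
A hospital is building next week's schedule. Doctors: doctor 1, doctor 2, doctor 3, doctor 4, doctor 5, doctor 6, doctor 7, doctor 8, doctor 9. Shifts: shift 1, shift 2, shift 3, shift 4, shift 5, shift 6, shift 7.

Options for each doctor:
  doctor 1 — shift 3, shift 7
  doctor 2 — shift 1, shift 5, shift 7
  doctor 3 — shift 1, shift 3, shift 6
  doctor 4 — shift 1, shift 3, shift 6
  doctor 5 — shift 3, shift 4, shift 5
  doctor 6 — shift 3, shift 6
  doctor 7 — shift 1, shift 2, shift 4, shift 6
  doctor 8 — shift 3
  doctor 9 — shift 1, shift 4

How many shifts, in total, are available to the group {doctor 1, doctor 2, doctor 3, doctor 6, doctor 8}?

The union of neighbours of {doctor 1, doctor 2, doctor 3, doctor 6, doctor 8} is {shift 1, shift 3, shift 5, shift 6, shift 7}, which has 5 elements.
Since |N(S)| = 5 ≥ |S| = 5, Hall's condition holds for this subset.

5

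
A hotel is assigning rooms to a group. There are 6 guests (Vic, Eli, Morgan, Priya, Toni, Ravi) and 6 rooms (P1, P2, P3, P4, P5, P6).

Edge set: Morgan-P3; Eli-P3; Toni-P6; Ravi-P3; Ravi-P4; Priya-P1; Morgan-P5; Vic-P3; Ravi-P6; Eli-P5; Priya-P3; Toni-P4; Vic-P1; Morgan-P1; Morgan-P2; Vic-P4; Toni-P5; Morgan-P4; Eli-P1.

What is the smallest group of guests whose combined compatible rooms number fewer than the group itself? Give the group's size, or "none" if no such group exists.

A matching saturating every guest exists, for instance Vic→P4, Eli→P1, Morgan→P2, Priya→P3, Toni→P5, Ravi→P6.
By Hall's marriage theorem, this means |N(S)| ≥ |S| for every subset S, so no violating subset exists.

none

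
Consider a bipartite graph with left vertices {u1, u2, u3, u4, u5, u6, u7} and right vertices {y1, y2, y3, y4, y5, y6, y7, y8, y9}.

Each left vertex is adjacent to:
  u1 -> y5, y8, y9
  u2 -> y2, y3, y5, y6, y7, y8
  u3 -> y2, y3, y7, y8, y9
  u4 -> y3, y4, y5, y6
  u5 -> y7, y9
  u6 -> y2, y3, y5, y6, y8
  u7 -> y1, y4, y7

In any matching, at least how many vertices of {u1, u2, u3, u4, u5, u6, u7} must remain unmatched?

0

A valid assignment of size 7: u1-y5, u2-y6, u3-y8, u4-y4, u5-y9, u6-y3, u7-y7.
All 7 left vertices are matched, so no larger matching exists.
That matches 7 of the 7, leaving 0 unmatched; no matching can do better.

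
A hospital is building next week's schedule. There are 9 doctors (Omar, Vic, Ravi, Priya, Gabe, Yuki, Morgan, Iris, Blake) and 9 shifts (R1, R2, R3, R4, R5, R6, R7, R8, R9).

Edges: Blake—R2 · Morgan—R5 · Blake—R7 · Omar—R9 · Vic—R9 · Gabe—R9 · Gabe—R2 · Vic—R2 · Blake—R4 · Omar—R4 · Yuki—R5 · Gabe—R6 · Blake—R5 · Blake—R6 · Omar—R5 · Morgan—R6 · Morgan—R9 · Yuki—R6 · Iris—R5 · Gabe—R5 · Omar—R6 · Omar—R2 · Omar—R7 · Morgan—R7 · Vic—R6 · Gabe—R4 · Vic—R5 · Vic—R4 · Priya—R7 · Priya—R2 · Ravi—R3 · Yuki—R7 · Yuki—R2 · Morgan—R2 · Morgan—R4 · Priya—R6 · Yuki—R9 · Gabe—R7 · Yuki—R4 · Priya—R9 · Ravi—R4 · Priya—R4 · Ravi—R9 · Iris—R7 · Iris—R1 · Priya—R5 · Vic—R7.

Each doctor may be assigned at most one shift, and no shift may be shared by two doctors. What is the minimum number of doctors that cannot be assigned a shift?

A valid assignment of size 8: Omar–R7, Vic–R5, Ravi–R3, Priya–R4, Gabe–R2, Yuki–R6, Morgan–R9, Iris–R1.
The set {Omar, Vic, Priya, Gabe, Yuki, Morgan, Blake} has only 6 neighbours ({R2, R4, R5, R6, R7, R9}), so by Hall's theorem at most 8 of the 9 doctors can be matched.
That matches 8 of the 9, leaving 1 unmatched; no matching can do better.

1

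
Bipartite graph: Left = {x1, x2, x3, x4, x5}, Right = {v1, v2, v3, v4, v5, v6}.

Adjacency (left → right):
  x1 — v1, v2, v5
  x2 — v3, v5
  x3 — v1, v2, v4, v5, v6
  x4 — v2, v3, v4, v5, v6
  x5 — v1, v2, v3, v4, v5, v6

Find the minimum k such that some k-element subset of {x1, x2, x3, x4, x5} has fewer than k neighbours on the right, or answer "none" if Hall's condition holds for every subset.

none

A matching saturating every left vertex exists, for instance x1→v1, x2→v5, x3→v6, x4→v2, x5→v3.
By Hall's marriage theorem, this means |N(S)| ≥ |S| for every subset S, so no violating subset exists.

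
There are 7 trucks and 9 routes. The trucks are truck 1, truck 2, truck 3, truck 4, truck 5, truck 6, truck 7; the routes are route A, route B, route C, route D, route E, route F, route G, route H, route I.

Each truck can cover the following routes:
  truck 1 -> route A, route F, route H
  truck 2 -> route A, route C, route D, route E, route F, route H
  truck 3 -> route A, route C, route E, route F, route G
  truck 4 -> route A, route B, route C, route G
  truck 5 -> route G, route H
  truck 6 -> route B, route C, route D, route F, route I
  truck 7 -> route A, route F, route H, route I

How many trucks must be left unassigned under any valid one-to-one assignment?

One maximum matching: truck 1→route F, truck 2→route D, truck 3→route E, truck 4→route B, truck 5→route G, truck 6→route I, truck 7→route H.
All 7 trucks are matched, so no larger matching exists.
That matches 7 of the 7, leaving 0 unmatched; no matching can do better.

0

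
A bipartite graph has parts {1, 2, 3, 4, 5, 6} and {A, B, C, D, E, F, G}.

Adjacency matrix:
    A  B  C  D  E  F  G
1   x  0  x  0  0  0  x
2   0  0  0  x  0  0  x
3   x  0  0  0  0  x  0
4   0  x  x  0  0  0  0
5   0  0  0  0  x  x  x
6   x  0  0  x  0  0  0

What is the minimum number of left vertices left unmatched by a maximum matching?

A valid assignment of size 6: 1-C, 2-G, 3-F, 4-B, 5-E, 6-D.
All 6 left vertices are matched, so no larger matching exists.
That matches 6 of the 6, leaving 0 unmatched; no matching can do better.

0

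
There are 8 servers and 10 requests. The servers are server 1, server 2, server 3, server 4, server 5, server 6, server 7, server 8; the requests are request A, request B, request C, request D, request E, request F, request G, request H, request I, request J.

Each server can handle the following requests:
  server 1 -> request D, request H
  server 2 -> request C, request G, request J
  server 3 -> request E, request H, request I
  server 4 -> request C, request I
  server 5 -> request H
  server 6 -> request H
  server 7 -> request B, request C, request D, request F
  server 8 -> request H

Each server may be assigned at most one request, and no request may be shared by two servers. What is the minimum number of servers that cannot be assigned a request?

A valid assignment of size 6: server 1-request D, server 2-request G, server 3-request E, server 4-request I, server 5-request H, server 7-request C.
The set {server 5, server 6, server 8} has only 1 neighbour ({request H}), so by Hall's theorem at most 6 of the 8 servers can be matched.
That matches 6 of the 8, leaving 2 unmatched; no matching can do better.

2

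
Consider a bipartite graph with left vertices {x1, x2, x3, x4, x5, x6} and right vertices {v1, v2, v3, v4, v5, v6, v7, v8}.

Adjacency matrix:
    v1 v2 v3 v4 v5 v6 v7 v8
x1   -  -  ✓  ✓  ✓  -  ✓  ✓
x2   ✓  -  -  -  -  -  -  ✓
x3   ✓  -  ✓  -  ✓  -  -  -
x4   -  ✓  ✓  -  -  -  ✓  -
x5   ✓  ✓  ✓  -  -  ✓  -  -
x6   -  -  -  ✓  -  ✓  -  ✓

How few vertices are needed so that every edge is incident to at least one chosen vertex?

6

{x1, x2, x3, x4, x5, x6} is a vertex cover of size 6: every edge has an endpoint in this set.
No smaller cover exists because x1–v3, x2–v8, x3–v1, x4–v7, x5–v2, x6–v6 is a matching of size 6, and a cover must include an endpoint of each of these disjoint edges (König's theorem).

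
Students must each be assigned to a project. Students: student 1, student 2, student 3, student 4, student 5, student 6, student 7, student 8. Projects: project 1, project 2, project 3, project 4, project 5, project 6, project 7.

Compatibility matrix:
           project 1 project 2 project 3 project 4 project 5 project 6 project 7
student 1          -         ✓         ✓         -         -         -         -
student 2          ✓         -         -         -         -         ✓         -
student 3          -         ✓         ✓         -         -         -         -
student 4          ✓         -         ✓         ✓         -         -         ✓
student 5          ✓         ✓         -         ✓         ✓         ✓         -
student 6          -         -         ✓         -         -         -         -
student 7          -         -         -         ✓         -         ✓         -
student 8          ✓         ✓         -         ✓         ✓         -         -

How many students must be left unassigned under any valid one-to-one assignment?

One maximum matching: student 1-project 2, student 2-project 1, student 3-project 3, student 4-project 7, student 5-project 5, student 7-project 6, student 8-project 4.
The set {student 1, student 3, student 6} has only 2 neighbours ({project 2, project 3}), so by Hall's theorem at most 7 of the 8 students can be matched.
That matches 7 of the 8, leaving 1 unmatched; no matching can do better.

1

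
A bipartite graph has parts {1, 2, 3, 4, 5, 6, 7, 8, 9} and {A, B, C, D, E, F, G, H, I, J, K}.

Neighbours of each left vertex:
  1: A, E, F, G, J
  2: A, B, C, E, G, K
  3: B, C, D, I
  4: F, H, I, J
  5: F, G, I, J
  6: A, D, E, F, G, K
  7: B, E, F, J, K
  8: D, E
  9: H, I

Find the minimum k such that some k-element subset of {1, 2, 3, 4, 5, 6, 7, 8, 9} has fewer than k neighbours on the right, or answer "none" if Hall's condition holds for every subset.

A matching saturating every left vertex exists, for instance 1→A, 2→G, 3→B, 4→J, 5→F, 6→E, 7→K, 8→D, 9→H.
By Hall's marriage theorem, this means |N(S)| ≥ |S| for every subset S, so no violating subset exists.

none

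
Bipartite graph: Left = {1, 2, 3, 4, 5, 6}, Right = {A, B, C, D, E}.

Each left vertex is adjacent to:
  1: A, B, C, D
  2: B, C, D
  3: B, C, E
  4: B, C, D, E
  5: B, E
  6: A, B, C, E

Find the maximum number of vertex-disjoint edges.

A valid assignment of size 5: 1-A, 2-D, 3-C, 4-E, 5-B.
The set {1, 2, 3, 4, 5, 6} has only 5 neighbours ({A, B, C, D, E}), so by Hall's theorem at most 5 of the 6 left vertices can be matched.

5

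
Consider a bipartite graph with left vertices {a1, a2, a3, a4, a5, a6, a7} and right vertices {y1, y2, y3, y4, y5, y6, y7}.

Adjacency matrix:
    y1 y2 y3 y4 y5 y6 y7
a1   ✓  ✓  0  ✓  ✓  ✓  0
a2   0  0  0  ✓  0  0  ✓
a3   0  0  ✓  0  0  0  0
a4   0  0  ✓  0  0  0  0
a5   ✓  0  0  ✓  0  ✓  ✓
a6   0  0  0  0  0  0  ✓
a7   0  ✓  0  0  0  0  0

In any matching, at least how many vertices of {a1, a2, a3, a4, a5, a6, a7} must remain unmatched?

One maximum matching: a1–y6, a2–y4, a3–y3, a5–y1, a6–y7, a7–y2.
The set {a3, a4} has only 1 neighbour ({y3}), so by Hall's theorem at most 6 of the 7 left vertices can be matched.
That matches 6 of the 7, leaving 1 unmatched; no matching can do better.

1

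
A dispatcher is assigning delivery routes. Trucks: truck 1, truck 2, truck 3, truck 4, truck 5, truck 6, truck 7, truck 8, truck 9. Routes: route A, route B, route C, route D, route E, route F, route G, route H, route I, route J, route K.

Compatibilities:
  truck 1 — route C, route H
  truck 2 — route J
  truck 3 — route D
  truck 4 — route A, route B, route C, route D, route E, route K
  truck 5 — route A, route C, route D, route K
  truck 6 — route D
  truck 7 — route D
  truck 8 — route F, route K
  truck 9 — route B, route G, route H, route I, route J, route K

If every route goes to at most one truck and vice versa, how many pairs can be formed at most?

A valid assignment of size 7: truck 1–route H, truck 2–route J, truck 3–route D, truck 4–route E, truck 5–route C, truck 8–route K, truck 9–route G.
The set {truck 3, truck 6, truck 7} has only 1 neighbour ({route D}), so by Hall's theorem at most 7 of the 9 trucks can be matched.

7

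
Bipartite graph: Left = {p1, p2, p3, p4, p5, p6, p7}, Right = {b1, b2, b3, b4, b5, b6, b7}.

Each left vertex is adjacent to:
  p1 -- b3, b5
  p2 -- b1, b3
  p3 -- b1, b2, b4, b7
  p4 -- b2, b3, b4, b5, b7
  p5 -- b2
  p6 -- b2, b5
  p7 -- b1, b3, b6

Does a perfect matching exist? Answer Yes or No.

Yes

A valid assignment of size 7: p1–b3, p2–b1, p3–b4, p4–b7, p5–b2, p6–b5, p7–b6.
All 7 left vertices are covered.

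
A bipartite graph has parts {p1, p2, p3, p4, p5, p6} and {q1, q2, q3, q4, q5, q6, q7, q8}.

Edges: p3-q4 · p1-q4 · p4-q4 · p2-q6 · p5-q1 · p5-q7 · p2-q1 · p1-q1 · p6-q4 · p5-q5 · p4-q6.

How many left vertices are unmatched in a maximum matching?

A valid assignment of size 4: p1–q1, p2–q6, p3–q4, p5–q7.
The set {p1, p2, p3, p4, p6} has only 3 neighbours ({q1, q4, q6}), so by Hall's theorem at most 4 of the 6 left vertices can be matched.
That matches 4 of the 6, leaving 2 unmatched; no matching can do better.

2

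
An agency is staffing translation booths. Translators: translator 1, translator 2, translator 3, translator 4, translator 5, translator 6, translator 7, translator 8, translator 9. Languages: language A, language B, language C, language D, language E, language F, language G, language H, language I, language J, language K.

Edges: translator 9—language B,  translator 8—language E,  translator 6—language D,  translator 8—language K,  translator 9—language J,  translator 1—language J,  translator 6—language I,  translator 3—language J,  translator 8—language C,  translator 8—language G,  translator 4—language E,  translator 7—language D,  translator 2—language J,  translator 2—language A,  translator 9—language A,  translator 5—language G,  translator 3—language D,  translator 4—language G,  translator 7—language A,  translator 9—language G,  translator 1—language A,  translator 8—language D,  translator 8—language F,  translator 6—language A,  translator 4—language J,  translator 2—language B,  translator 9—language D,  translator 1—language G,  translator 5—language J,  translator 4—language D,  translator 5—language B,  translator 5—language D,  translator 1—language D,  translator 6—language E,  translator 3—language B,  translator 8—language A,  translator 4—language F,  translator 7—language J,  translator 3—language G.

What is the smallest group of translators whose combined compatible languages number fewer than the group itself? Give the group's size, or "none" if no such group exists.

6

Take S = {translator 1, translator 2, translator 3, translator 5, translator 7, translator 9}. Its neighbourhood is {language A, language B, language D, language G, language J}, so |N(S)| = 5 < |S| = 6.
Every subset of size less than 6 has at least as many neighbours as members, so 6 is the minimum.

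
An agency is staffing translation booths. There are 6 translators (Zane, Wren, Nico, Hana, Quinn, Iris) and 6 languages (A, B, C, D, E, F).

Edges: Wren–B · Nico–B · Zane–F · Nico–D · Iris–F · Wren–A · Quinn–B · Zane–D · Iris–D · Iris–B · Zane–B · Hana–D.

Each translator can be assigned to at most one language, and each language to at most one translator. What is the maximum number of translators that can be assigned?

4

For example, pair Zane–F, Wren–A, Nico–B, Hana–D.
The set {Zane, Nico, Hana, Quinn, Iris} has only 3 neighbours ({B, D, F}), so by Hall's theorem at most 4 of the 6 translators can be matched.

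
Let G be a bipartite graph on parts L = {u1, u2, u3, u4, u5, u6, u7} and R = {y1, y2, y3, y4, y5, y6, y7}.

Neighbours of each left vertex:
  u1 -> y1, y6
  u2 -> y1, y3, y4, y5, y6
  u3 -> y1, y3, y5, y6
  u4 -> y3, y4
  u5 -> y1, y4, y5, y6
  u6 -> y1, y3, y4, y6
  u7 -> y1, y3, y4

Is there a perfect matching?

No

The set {u1, u2, u3, u4, u5, u6, u7} has only 5 neighbours ({y1, y3, y4, y5, y6}), so by Hall's theorem at most 5 of the 7 left vertices can be matched.
Hence no matching covers every left vertex.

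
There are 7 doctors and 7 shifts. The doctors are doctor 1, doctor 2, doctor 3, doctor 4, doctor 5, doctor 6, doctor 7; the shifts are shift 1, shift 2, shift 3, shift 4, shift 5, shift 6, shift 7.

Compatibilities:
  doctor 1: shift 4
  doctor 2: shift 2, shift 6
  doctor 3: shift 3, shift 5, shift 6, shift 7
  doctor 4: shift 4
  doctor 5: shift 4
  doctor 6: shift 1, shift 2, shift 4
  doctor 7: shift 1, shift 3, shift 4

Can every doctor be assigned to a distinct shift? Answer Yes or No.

The set {doctor 1, doctor 4, doctor 5} has only 1 neighbour ({shift 4}), so by Hall's theorem at most 5 of the 7 doctors can be matched.
Hence no matching covers every doctor.

No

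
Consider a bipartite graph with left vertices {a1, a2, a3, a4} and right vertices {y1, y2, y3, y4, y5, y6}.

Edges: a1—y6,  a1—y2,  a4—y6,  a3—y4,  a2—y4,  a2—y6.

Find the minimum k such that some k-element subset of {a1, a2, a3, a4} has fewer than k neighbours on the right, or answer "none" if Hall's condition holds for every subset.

Take S = {a2, a3, a4}. Its neighbourhood is {y4, y6}, so |N(S)| = 2 < |S| = 3.
Every subset of size less than 3 has at least as many neighbours as members, so 3 is the minimum.

3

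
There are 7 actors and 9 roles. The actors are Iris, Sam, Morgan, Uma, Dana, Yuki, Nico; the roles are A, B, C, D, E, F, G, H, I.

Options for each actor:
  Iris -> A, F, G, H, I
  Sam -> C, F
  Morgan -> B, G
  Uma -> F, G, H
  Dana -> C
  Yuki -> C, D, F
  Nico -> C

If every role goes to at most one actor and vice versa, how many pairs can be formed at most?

One maximum matching: Iris→A, Sam→F, Morgan→B, Uma→G, Dana→C, Yuki→D.
The set {Dana, Nico} has only 1 neighbour ({C}), so by Hall's theorem at most 6 of the 7 actors can be matched.

6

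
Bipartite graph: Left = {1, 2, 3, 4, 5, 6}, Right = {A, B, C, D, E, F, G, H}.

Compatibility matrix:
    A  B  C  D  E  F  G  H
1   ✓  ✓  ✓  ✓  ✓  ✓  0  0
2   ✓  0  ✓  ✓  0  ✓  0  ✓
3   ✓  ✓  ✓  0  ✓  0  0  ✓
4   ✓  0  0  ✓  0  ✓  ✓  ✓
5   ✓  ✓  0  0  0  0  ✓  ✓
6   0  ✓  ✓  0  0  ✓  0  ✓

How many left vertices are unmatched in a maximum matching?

For example, pair 1→F, 2→H, 3→E, 4→A, 5→G, 6→B.
This saturates every left vertex, so 6 is the maximum.
That matches 6 of the 6, leaving 0 unmatched; no matching can do better.

0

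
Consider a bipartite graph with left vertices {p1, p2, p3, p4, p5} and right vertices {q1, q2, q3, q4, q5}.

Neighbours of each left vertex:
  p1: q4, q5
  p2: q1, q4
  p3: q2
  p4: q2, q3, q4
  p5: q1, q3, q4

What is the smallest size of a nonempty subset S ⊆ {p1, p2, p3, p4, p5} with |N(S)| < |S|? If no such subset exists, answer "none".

A matching saturating every left vertex exists, for instance p1→q5, p2→q1, p3→q2, p4→q3, p5→q4.
By Hall's marriage theorem, this means |N(S)| ≥ |S| for every subset S, so no violating subset exists.

none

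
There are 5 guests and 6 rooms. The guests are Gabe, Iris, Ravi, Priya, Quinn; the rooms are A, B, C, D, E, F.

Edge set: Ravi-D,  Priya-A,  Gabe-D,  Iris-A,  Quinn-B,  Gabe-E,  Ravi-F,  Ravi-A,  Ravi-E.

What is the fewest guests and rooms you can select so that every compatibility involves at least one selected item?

4

The 4 edges Gabe–D, Iris–A, Ravi–E, Quinn–B form a matching, so any vertex cover needs at least 4 vertices (one per matched edge).
Conversely {Gabe, Ravi, Quinn, A} meets every edge and has exactly 4 vertices, so 4 is optimal.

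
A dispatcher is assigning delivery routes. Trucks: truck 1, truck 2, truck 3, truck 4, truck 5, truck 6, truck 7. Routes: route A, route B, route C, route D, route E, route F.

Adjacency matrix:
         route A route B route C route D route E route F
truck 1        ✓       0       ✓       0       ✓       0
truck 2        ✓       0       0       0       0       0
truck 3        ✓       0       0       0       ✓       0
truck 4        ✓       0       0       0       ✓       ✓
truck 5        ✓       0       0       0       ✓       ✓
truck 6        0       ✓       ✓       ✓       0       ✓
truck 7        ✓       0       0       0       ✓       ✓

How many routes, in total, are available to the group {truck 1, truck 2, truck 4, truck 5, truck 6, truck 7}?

6

The union of neighbours of {truck 1, truck 2, truck 4, truck 5, truck 6, truck 7} is {route A, route B, route C, route D, route E, route F}, which has 6 elements.
Since |N(S)| = 6 ≥ |S| = 6, Hall's condition holds for this subset.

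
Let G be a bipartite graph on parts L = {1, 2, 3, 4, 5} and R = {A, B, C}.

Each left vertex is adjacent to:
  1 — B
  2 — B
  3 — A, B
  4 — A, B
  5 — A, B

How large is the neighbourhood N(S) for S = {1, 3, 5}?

2

The union of neighbours of {1, 3, 5} is {A, B}, which has 2 elements.
Since |N(S)| = 2 < |S| = 3, Hall's condition fails for this subset.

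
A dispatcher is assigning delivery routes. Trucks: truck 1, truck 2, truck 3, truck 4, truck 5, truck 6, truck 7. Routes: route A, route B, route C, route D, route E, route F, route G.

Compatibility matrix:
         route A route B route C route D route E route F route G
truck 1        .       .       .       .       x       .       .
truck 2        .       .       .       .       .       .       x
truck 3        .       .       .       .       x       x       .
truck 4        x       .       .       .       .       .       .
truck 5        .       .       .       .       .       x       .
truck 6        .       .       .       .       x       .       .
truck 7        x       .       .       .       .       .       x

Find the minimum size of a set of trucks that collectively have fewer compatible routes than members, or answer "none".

2

Take S = {truck 1, truck 6}. Its neighbourhood is {route E}, so |N(S)| = 1 < |S| = 2.
No single vertex violates Hall's condition since each has at least one neighbour, so 2 is the minimum.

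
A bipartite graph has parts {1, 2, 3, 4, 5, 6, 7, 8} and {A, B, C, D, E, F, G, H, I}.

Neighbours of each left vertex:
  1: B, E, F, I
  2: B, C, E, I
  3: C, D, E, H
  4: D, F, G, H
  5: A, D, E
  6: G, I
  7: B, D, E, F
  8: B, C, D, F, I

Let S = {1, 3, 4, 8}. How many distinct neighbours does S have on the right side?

The union of neighbours of {1, 3, 4, 8} is {B, C, D, E, F, G, H, I}, which has 8 elements.
Since |N(S)| = 8 ≥ |S| = 4, Hall's condition holds for this subset.

8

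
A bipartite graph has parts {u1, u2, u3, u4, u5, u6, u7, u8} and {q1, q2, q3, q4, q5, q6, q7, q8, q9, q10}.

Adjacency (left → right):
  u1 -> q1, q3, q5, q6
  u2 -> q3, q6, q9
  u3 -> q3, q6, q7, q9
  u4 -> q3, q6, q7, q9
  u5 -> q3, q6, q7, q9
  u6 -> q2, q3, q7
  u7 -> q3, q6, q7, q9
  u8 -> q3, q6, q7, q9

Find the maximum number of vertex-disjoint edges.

For example, pair u1-q5, u2-q3, u3-q9, u4-q7, u5-q6, u6-q2.
The set {u2, u3, u4, u5, u7, u8} has only 4 neighbours ({q3, q6, q7, q9}), so by Hall's theorem at most 6 of the 8 left vertices can be matched.

6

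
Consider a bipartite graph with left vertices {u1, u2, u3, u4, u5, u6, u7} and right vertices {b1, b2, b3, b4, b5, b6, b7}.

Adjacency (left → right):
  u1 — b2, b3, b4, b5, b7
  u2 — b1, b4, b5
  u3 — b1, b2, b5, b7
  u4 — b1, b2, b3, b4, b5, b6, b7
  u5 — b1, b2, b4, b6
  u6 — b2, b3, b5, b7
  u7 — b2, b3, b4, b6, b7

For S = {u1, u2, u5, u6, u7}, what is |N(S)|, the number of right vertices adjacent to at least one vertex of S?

7

The union of neighbours of {u1, u2, u5, u6, u7} is {b1, b2, b3, b4, b5, b6, b7}, which has 7 elements.
Since |N(S)| = 7 ≥ |S| = 5, Hall's condition holds for this subset.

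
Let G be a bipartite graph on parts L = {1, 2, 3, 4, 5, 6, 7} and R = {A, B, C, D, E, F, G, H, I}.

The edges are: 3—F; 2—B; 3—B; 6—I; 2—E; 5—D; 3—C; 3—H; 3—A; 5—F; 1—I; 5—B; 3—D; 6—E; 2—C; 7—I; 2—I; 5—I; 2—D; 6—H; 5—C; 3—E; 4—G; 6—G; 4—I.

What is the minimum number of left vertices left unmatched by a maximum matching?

1

One maximum matching: 1–I, 2–B, 3–A, 4–G, 5–F, 6–E.
The set {1, 7} has only 1 neighbour ({I}), so by Hall's theorem at most 6 of the 7 left vertices can be matched.
That matches 6 of the 7, leaving 1 unmatched; no matching can do better.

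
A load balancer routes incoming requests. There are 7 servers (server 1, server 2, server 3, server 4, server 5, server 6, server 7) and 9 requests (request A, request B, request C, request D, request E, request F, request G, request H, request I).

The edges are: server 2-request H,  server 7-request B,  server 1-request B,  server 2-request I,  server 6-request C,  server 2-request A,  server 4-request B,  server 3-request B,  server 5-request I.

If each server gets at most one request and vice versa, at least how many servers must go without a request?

3

One maximum matching: server 1-request B, server 2-request H, server 5-request I, server 6-request C.
The set {server 1, server 3, server 4, server 7} has only 1 neighbour ({request B}), so by Hall's theorem at most 4 of the 7 servers can be matched.
That matches 4 of the 7, leaving 3 unmatched; no matching can do better.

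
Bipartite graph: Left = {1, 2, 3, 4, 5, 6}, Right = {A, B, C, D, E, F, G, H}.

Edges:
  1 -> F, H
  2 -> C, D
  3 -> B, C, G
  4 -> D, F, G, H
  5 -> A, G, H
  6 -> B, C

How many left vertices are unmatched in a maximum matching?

0

One maximum matching: 1-H, 2-D, 3-C, 4-F, 5-G, 6-B.
All 6 left vertices are matched, so no larger matching exists.
That matches 6 of the 6, leaving 0 unmatched; no matching can do better.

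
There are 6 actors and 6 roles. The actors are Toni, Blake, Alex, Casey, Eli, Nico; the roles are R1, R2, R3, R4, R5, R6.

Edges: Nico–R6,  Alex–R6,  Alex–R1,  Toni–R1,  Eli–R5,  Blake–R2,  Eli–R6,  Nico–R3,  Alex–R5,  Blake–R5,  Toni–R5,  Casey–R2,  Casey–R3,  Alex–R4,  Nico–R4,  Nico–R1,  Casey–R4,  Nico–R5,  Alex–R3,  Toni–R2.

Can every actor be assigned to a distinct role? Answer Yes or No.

One maximum matching: Toni→R1, Blake→R2, Alex→R3, Casey→R4, Eli→R5, Nico→R6.
All 6 actors are covered.

Yes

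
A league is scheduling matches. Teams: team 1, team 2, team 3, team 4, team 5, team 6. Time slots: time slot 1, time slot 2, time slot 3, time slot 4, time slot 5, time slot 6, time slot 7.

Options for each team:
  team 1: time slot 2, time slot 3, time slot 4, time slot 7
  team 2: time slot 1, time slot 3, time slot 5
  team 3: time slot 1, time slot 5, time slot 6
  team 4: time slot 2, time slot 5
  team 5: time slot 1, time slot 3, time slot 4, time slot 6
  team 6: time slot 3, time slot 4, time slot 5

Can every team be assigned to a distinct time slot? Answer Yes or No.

Yes

One maximum matching: team 1–time slot 7, team 2–time slot 5, team 3–time slot 6, team 4–time slot 2, team 5–time slot 3, team 6–time slot 4.
All 6 teams are covered.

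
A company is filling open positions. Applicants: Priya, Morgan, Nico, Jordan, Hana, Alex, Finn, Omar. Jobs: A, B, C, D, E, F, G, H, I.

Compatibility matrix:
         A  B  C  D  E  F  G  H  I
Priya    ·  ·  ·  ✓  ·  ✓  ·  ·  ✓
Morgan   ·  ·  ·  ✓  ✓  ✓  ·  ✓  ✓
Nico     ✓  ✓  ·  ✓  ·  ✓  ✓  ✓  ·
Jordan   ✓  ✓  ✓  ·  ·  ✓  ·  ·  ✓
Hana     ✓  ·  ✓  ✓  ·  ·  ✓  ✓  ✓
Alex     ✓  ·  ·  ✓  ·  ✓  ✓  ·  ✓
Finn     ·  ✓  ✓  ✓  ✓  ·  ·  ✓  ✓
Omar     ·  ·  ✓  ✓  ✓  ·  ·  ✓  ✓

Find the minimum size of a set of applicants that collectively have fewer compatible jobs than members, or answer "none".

A matching saturating every applicant exists, for instance Priya→D, Morgan→F, Nico→A, Jordan→B, Hana→G, Alex→I, Finn→H, Omar→E.
By Hall's marriage theorem, this means |N(S)| ≥ |S| for every subset S, so no violating subset exists.

none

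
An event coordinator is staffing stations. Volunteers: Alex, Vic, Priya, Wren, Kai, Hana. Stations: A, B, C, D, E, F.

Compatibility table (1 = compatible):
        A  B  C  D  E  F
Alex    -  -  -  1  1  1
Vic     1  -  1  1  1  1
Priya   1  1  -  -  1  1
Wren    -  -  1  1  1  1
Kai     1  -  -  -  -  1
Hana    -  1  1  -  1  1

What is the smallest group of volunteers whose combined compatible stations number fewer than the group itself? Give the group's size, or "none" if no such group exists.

none

A matching saturating every volunteer exists, for instance Alex→D, Vic→A, Priya→E, Wren→C, Kai→F, Hana→B.
By Hall's marriage theorem, this means |N(S)| ≥ |S| for every subset S, so no violating subset exists.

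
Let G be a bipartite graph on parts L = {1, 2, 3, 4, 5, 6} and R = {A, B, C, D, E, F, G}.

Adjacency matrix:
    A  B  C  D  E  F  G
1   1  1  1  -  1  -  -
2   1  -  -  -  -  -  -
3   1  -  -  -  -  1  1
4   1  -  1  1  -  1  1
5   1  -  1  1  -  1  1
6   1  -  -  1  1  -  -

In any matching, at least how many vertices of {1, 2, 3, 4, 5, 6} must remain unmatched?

For example, pair 1-B, 2-A, 3-F, 4-D, 5-G, 6-E.
All 6 left vertices are matched, so no larger matching exists.
That matches 6 of the 6, leaving 0 unmatched; no matching can do better.

0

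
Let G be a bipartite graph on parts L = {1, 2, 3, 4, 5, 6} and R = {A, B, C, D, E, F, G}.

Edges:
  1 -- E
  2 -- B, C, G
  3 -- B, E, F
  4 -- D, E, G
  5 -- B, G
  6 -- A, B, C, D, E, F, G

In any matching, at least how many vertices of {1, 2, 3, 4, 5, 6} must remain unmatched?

One maximum matching: 1–E, 2–C, 3–F, 4–D, 5–B, 6–G.
This saturates every left vertex, so 6 is the maximum.
That matches 6 of the 6, leaving 0 unmatched; no matching can do better.

0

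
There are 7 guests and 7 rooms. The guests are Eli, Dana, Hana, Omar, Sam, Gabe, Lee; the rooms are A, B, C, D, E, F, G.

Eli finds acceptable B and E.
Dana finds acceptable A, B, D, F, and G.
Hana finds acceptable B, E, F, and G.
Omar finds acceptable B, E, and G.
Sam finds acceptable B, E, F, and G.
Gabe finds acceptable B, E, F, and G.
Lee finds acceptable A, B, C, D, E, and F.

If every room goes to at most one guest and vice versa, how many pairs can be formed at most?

6

One maximum matching: Eli–E, Dana–D, Hana–F, Omar–G, Sam–B, Lee–A.
The set {Eli, Hana, Omar, Sam, Gabe} has only 4 neighbours ({B, E, F, G}), so by Hall's theorem at most 6 of the 7 guests can be matched.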